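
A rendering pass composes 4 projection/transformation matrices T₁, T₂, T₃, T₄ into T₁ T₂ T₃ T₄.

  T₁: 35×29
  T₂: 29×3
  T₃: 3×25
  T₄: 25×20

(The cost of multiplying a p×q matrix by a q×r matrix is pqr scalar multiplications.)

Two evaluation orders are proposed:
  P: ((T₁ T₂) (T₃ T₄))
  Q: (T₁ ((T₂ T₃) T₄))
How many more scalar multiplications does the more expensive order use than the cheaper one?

Order P = ((T₁ T₂) (T₃ T₄)): (T₁ T₂): 35×29 by 29×3 → 35×3, cost 35·29·3 = 3045; (T₃ T₄): 3×25 by 25×20 → 3×20, cost 3·25·20 = 1500; ((T₁ T₂) (T₃ T₄)): 35×3 by 3×20 → 35×20, cost 35·3·20 = 2100; cumulative 6645. Total 6645.
Order Q = (T₁ ((T₂ T₃) T₄)): (T₂ T₃): 29×3 by 3×25 → 29×25, cost 29·3·25 = 2175; ((T₂ T₃) T₄): 29×25 by 25×20 → 29×20, cost 29·25·20 = 14500; cumulative 16675; (T₁ ((T₂ T₃) T₄)): 35×29 by 29×20 → 35×20, cost 35·29·20 = 20300; cumulative 36975. Total 36975.
Difference: |6645 − 36975| = 30330.

30330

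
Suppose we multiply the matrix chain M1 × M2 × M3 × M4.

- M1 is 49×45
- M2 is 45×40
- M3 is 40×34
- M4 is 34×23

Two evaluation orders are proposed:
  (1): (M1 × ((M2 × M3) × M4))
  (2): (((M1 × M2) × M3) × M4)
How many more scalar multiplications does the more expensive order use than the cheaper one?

46053

Order (1) = (M1 × ((M2 × M3) × M4)): (M2 × M3): 45×40 by 40×34 → 45×34, cost 45·40·34 = 61200; ((M2 × M3) × M4): 45×34 by 34×23 → 45×23, cost 45·34·23 = 35190; cumulative 96390; (M1 × ((M2 × M3) × M4)): 49×45 by 45×23 → 49×23, cost 49·45·23 = 50715; cumulative 147105. Total 147105.
Order (2) = (((M1 × M2) × M3) × M4): (M1 × M2): 49×45 by 45×40 → 49×40, cost 49·45·40 = 88200; ((M1 × M2) × M3): 49×40 by 40×34 → 49×34, cost 49·40·34 = 66640; cumulative 154840; (((M1 × M2) × M3) × M4): 49×34 by 34×23 → 49×23, cost 49·34·23 = 38318; cumulative 193158. Total 193158.
Difference: |147105 − 193158| = 46053.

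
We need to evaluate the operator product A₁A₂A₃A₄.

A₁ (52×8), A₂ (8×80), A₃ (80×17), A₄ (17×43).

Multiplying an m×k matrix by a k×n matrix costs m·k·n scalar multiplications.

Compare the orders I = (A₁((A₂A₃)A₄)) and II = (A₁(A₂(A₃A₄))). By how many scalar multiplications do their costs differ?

69272

Order I = (A₁((A₂A₃)A₄)): (A₂A₃): 8×80 by 80×17 → 8×17, cost 8·80·17 = 10880; ((A₂A₃)A₄): 8×17 by 17×43 → 8×43, cost 8·17·43 = 5848; cumulative 16728; (A₁((A₂A₃)A₄)): 52×8 by 8×43 → 52×43, cost 52·8·43 = 17888; cumulative 34616. Total 34616.
Order II = (A₁(A₂(A₃A₄))): (A₃A₄): 80×17 by 17×43 → 80×43, cost 80·17·43 = 58480; (A₂(A₃A₄)): 8×80 by 80×43 → 8×43, cost 8·80·43 = 27520; cumulative 86000; (A₁(A₂(A₃A₄))): 52×8 by 8×43 → 52×43, cost 52·8·43 = 17888; cumulative 103888. Total 103888.
Difference: |34616 − 103888| = 69272.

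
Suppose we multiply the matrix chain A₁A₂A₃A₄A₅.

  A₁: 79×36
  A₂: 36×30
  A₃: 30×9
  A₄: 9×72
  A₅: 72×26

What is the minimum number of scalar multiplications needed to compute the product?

70650

Adjacent pairs: A₁A₂ = 79·36·30 = 85320; A₂A₃ = 36·30·9 = 9720; A₃A₄ = 30·9·72 = 19440; A₄A₅ = 9·72·26 = 16848.
Length 3: A₁..A₃: k=1: 0+9720+79·36·9=35316; k=2: 85320+0+79·30·9=106650 → min 35316 | A₂..A₄: k=2: 0+19440+36·30·72=97200; k=3: 9720+0+36·9·72=33048 → min 33048 | A₃..A₅: k=3: 0+16848+30·9·26=23868; k=4: 19440+0+30·72·26=75600 → min 23868.
Length 4: A₁..A₄: k=1: 0+33048+79·36·72=237816; k=2: 85320+19440+79·30·72=275400; k=3: 35316+0+79·9·72=86508 → min 86508 | A₂..A₅: k=2: 0+23868+36·30·26=51948; k=3: 9720+16848+36·9·26=34992; k=4: 33048+0+36·72·26=100440 → min 34992.
Length 5: A₁..A₅: k=1: 0+34992+79·36·26=108936; k=2: 85320+23868+79·30·26=170808; k=3: 35316+16848+79·9·26=70650; k=4: 86508+0+79·72·26=234396 → min 70650.
Optimal order: ((A₁(A₂A₃))(A₄A₅)) with cost 70650.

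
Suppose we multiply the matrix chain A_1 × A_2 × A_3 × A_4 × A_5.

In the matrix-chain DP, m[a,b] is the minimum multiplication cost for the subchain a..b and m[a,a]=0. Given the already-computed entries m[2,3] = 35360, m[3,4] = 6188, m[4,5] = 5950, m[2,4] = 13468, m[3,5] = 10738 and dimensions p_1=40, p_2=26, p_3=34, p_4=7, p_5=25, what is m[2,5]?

20468

m[2,5] = min over k∈[2,4] of m[2,k]+m[k+1,5]+p_{1}·p_k·p_{5}.
k=2: 0 + 10738 + 40·26·25 = 36738; k=3: 35360 + 5950 + 40·34·25 = 75310; k=4: 13468 + 0 + 40·7·25 = 20468.
Minimum: 20468 at k=4.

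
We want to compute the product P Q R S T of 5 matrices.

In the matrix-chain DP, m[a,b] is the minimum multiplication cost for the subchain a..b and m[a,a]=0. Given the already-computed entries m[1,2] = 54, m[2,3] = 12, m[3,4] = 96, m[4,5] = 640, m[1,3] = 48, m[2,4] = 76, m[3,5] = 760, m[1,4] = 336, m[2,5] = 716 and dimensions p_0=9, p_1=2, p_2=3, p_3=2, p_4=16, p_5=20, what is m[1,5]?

1048

m[1,5] = min over k∈[1,4] of m[1,k]+m[k+1,5]+p_{0}·p_k·p_{5}.
k=1: 0 + 716 + 9·2·20 = 1076; k=2: 54 + 760 + 9·3·20 = 1354; k=3: 48 + 640 + 9·2·20 = 1048; k=4: 336 + 0 + 9·16·20 = 3216.
Minimum: 1048 at k=3.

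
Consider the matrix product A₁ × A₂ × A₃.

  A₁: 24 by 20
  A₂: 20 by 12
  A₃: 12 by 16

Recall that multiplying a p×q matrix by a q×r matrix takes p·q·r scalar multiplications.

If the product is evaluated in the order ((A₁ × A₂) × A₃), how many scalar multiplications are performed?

10368

(A₁ × A₂): 24×20 by 20×12 → 24×12, cost 24·20·12 = 5760
((A₁ × A₂) × A₃): 24×12 by 12×16 → 24×16, cost 24·12·16 = 4608; cumulative 10368
Total: 10368 scalar multiplications.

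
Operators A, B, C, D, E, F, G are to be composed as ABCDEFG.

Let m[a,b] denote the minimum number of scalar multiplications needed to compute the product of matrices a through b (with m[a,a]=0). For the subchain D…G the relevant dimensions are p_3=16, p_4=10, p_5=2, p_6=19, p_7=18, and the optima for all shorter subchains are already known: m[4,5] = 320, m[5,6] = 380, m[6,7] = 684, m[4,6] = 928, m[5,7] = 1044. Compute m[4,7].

m[4,7] = min over k∈[4,6] of m[4,k]+m[k+1,7]+p_{3}·p_k·p_{7}.
k=4: 0 + 1044 + 16·10·18 = 3924; k=5: 320 + 684 + 16·2·18 = 1580; k=6: 928 + 0 + 16·19·18 = 6400.
Minimum: 1580 at k=5.

1580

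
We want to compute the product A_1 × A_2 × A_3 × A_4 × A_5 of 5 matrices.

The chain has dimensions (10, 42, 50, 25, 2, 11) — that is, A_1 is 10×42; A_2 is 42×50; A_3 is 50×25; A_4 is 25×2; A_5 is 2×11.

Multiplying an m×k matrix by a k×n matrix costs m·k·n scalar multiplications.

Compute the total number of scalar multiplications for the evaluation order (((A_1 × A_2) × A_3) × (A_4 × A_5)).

(A_1 × A_2): 10×42 by 42×50 → 10×50, cost 10·42·50 = 21000
((A_1 × A_2) × A_3): 10×50 by 50×25 → 10×25, cost 10·50·25 = 12500; cumulative 33500
(A_4 × A_5): 25×2 by 2×11 → 25×11, cost 25·2·11 = 550
(((A_1 × A_2) × A_3) × (A_4 × A_5)): 10×25 by 25×11 → 10×11, cost 10·25·11 = 2750; cumulative 36800
Total: 36800 scalar multiplications.

36800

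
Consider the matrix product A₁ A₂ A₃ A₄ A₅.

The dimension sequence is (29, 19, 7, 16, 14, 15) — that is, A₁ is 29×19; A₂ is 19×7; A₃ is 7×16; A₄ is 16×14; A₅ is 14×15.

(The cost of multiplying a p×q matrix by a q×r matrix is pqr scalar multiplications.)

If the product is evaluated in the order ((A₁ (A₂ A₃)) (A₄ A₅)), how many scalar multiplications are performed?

21264

(A₂ A₃): 19×7 by 7×16 → 19×16, cost 19·7·16 = 2128
(A₁ (A₂ A₃)): 29×19 by 19×16 → 29×16, cost 29·19·16 = 8816; cumulative 10944
(A₄ A₅): 16×14 by 14×15 → 16×15, cost 16·14·15 = 3360
((A₁ (A₂ A₃)) (A₄ A₅)): 29×16 by 16×15 → 29×15, cost 29·16·15 = 6960; cumulative 21264
Total: 21264 scalar multiplications.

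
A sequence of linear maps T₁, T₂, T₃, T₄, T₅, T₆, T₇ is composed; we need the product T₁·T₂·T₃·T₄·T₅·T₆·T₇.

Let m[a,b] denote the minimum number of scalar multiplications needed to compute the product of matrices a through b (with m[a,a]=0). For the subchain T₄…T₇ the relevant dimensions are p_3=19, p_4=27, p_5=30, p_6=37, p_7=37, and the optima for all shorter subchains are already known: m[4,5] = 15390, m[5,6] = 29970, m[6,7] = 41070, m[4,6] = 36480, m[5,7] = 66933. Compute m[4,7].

62491

m[4,7] = min over k∈[4,6] of m[4,k]+m[k+1,7]+p_{3}·p_k·p_{7}.
k=4: 0 + 66933 + 19·27·37 = 85914; k=5: 15390 + 41070 + 19·30·37 = 77550; k=6: 36480 + 0 + 19·37·37 = 62491.
Minimum: 62491 at k=6.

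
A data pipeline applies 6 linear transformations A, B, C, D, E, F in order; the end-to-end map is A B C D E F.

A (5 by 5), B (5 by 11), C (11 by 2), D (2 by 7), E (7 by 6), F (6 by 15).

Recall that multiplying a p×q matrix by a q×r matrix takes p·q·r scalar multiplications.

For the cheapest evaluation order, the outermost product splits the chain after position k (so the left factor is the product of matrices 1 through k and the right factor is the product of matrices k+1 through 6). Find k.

Adjacent pairs: AB = 5·5·11 = 275; BC = 5·11·2 = 110; CD = 11·2·7 = 154; DE = 2·7·6 = 84; EF = 7·6·15 = 630.
Length 3: A..C: k=1: 0+110+5·5·2=160; k=2: 275+0+5·11·2=385 → min 160 | B..D: k=2: 0+154+5·11·7=539; k=3: 110+0+5·2·7=180 → min 180 | C..E: k=3: 0+84+11·2·6=216; k=4: 154+0+11·7·6=616 → min 216 | D..F: k=4: 0+630+2·7·15=840; k=5: 84+0+2·6·15=264 → min 264.
Length 4: A..D: k=1: 0+180+5·5·7=355; k=2: 275+154+5·11·7=814; k=3: 160+0+5·2·7=230 → min 230 | B..E: k=2: 0+216+5·11·6=546; k=3: 110+84+5·2·6=254; k=4: 180+0+5·7·6=390 → min 254 | C..F: k=3: 0+264+11·2·15=594; k=4: 154+630+11·7·15=1939; k=5: 216+0+11·6·15=1206 → min 594.
Length 5: A..E: k=1: 0+254+5·5·6=404; k=2: 275+216+5·11·6=821; k=3: 160+84+5·2·6=304; k=4: 230+0+5·7·6=440 → min 304 | B..F: k=2: 0+594+5·11·15=1419; k=3: 110+264+5·2·15=524; k=4: 180+630+5·7·15=1335; k=5: 254+0+5·6·15=704 → min 524.
Top-level splits: k=1: (A..A)·(B..F) → 0+524+5·5·15 = 899; k=2: (A..B)·(C..F) → 275+594+5·11·15 = 1694; k=3: (A..C)·(D..F) → 160+264+5·2·15 = 574; k=4: (A..D)·(E..F) → 230+630+5·7·15 = 1385; k=5: (A..E)·(F..F) → 304+0+5·6·15 = 754.
Best split is after C, i.e. k = 3.

3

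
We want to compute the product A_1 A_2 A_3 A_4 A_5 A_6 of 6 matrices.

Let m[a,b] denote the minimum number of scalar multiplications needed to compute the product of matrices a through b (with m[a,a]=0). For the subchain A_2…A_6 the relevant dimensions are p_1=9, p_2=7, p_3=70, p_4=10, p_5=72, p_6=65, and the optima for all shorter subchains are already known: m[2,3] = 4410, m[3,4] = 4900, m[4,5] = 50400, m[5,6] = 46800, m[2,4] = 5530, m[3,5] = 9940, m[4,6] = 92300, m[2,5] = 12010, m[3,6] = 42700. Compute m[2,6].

m[2,6] = min over k∈[2,5] of m[2,k]+m[k+1,6]+p_{1}·p_k·p_{6}.
k=2: 0 + 42700 + 9·7·65 = 46795; k=3: 4410 + 92300 + 9·70·65 = 137660; k=4: 5530 + 46800 + 9·10·65 = 58180; k=5: 12010 + 0 + 9·72·65 = 54130.
Minimum: 46795 at k=2.

46795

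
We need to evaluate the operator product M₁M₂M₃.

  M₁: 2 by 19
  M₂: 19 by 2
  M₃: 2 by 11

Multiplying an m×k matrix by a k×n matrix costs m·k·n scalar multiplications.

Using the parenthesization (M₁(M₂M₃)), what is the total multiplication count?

836

(M₂M₃): 19×2 by 2×11 → 19×11, cost 19·2·11 = 418
(M₁(M₂M₃)): 2×19 by 19×11 → 2×11, cost 2·19·11 = 418; cumulative 836
Total: 836 scalar multiplications.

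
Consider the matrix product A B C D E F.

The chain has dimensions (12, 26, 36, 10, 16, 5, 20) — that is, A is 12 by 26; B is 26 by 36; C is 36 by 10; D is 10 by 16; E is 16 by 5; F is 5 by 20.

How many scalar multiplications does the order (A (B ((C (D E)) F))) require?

(D E): 10×16 by 16×5 → 10×5, cost 10·16·5 = 800
(C (D E)): 36×10 by 10×5 → 36×5, cost 36·10·5 = 1800; cumulative 2600
((C (D E)) F): 36×5 by 5×20 → 36×20, cost 36·5·20 = 3600; cumulative 6200
(B ((C (D E)) F)): 26×36 by 36×20 → 26×20, cost 26·36·20 = 18720; cumulative 24920
(A (B ((C (D E)) F))): 12×26 by 26×20 → 12×20, cost 12·26·20 = 6240; cumulative 31160
Total: 31160 scalar multiplications.

31160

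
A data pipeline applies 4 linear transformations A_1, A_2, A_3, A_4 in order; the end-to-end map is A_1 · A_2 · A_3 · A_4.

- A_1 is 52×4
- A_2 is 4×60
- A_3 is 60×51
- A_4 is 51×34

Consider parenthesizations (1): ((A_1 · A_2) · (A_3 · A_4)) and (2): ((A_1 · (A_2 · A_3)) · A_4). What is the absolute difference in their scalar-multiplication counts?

Order (1) = ((A_1 · A_2) · (A_3 · A_4)): (A_1 · A_2): 52×4 by 4×60 → 52×60, cost 52·4·60 = 12480; (A_3 · A_4): 60×51 by 51×34 → 60×34, cost 60·51·34 = 104040; ((A_1 · A_2) · (A_3 · A_4)): 52×60 by 60×34 → 52×34, cost 52·60·34 = 106080; cumulative 222600. Total 222600.
Order (2) = ((A_1 · (A_2 · A_3)) · A_4): (A_2 · A_3): 4×60 by 60×51 → 4×51, cost 4·60·51 = 12240; (A_1 · (A_2 · A_3)): 52×4 by 4×51 → 52×51, cost 52·4·51 = 10608; cumulative 22848; ((A_1 · (A_2 · A_3)) · A_4): 52×51 by 51×34 → 52×34, cost 52·51·34 = 90168; cumulative 113016. Total 113016.
Difference: |222600 − 113016| = 109584.

109584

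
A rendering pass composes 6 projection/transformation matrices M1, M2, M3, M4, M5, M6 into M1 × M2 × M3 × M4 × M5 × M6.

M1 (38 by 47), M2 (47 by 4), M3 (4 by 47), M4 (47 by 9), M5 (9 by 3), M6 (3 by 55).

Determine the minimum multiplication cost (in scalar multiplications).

Adjacent pairs: M1M2 = 38·47·4 = 7144; M2M3 = 47·4·47 = 8836; M3M4 = 4·47·9 = 1692; M4M5 = 47·9·3 = 1269; M5M6 = 9·3·55 = 1485.
Length 3: M1..M3: k=1: 0+8836+38·47·47=92778; k=2: 7144+0+38·4·47=14288 → min 14288 | M2..M4: k=2: 0+1692+47·4·9=3384; k=3: 8836+0+47·47·9=28717 → min 3384 | M3..M5: k=3: 0+1269+4·47·3=1833; k=4: 1692+0+4·9·3=1800 → min 1800 | M4..M6: k=4: 0+1485+47·9·55=24750; k=5: 1269+0+47·3·55=9024 → min 9024.
Length 4: M1..M4: k=1: 0+3384+38·47·9=19458; k=2: 7144+1692+38·4·9=10204; k=3: 14288+0+38·47·9=30362 → min 10204 | M2..M5: k=2: 0+1800+47·4·3=2364; k=3: 8836+1269+47·47·3=16732; k=4: 3384+0+47·9·3=4653 → min 2364 | M3..M6: k=3: 0+9024+4·47·55=19364; k=4: 1692+1485+4·9·55=5157; k=5: 1800+0+4·3·55=2460 → min 2460.
Length 5: M1..M5: k=1: 0+2364+38·47·3=7722; k=2: 7144+1800+38·4·3=9400; k=3: 14288+1269+38·47·3=20915; k=4: 10204+0+38·9·3=11230 → min 7722 | M2..M6: k=2: 0+2460+47·4·55=12800; k=3: 8836+9024+47·47·55=139355; k=4: 3384+1485+47·9·55=28134; k=5: 2364+0+47·3·55=10119 → min 10119.
Length 6: M1..M6: k=1: 0+10119+38·47·55=108349; k=2: 7144+2460+38·4·55=17964; k=3: 14288+9024+38·47·55=121542; k=4: 10204+1485+38·9·55=30499; k=5: 7722+0+38·3·55=13992 → min 13992.
Optimal order: ((M1 × (M2 × ((M3 × M4) × M5))) × M6) with cost 13992.

13992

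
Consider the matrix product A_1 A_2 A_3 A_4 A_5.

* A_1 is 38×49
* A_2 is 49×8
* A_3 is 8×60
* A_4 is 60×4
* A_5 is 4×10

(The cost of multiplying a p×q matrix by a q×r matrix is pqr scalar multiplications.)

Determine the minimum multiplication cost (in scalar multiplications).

Adjacent pairs: A_1A_2 = 38·49·8 = 14896; A_2A_3 = 49·8·60 = 23520; A_3A_4 = 8·60·4 = 1920; A_4A_5 = 60·4·10 = 2400.
Length 3: A_1..A_3: k=1: 0+23520+38·49·60=135240; k=2: 14896+0+38·8·60=33136 → min 33136 | A_2..A_4: k=2: 0+1920+49·8·4=3488; k=3: 23520+0+49·60·4=35280 → min 3488 | A_3..A_5: k=3: 0+2400+8·60·10=7200; k=4: 1920+0+8·4·10=2240 → min 2240.
Length 4: A_1..A_4: k=1: 0+3488+38·49·4=10936; k=2: 14896+1920+38·8·4=18032; k=3: 33136+0+38·60·4=42256 → min 10936 | A_2..A_5: k=2: 0+2240+49·8·10=6160; k=3: 23520+2400+49·60·10=55320; k=4: 3488+0+49·4·10=5448 → min 5448.
Length 5: A_1..A_5: k=1: 0+5448+38·49·10=24068; k=2: 14896+2240+38·8·10=20176; k=3: 33136+2400+38·60·10=58336; k=4: 10936+0+38·4·10=12456 → min 12456.
Optimal order: ((A_1 (A_2 (A_3 A_4))) A_5) with cost 12456.

12456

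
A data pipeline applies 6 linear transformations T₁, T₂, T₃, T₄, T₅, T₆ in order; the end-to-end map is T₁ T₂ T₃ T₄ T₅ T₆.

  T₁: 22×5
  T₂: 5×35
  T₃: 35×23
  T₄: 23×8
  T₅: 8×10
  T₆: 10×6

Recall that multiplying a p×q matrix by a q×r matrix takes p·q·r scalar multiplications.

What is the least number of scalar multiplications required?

Adjacent pairs: T₁T₂ = 22·5·35 = 3850; T₂T₃ = 5·35·23 = 4025; T₃T₄ = 35·23·8 = 6440; T₄T₅ = 23·8·10 = 1840; T₅T₆ = 8·10·6 = 480.
Length 3: T₁..T₃: k=1: 0+4025+22·5·23=6555; k=2: 3850+0+22·35·23=21560 → min 6555 | T₂..T₄: k=2: 0+6440+5·35·8=7840; k=3: 4025+0+5·23·8=4945 → min 4945 | T₃..T₅: k=3: 0+1840+35·23·10=9890; k=4: 6440+0+35·8·10=9240 → min 9240 | T₄..T₆: k=4: 0+480+23·8·6=1584; k=5: 1840+0+23·10·6=3220 → min 1584.
Length 4: T₁..T₄: k=1: 0+4945+22·5·8=5825; k=2: 3850+6440+22·35·8=16450; k=3: 6555+0+22·23·8=10603 → min 5825 | T₂..T₅: k=2: 0+9240+5·35·10=10990; k=3: 4025+1840+5·23·10=7015; k=4: 4945+0+5·8·10=5345 → min 5345 | T₃..T₆: k=3: 0+1584+35·23·6=6414; k=4: 6440+480+35·8·6=8600; k=5: 9240+0+35·10·6=11340 → min 6414.
Length 5: T₁..T₅: k=1: 0+5345+22·5·10=6445; k=2: 3850+9240+22·35·10=20790; k=3: 6555+1840+22·23·10=13455; k=4: 5825+0+22·8·10=7585 → min 6445 | T₂..T₆: k=2: 0+6414+5·35·6=7464; k=3: 4025+1584+5·23·6=6299; k=4: 4945+480+5·8·6=5665; k=5: 5345+0+5·10·6=5645 → min 5645.
Length 6: T₁..T₆: k=1: 0+5645+22·5·6=6305; k=2: 3850+6414+22·35·6=14884; k=3: 6555+1584+22·23·6=11175; k=4: 5825+480+22·8·6=7361; k=5: 6445+0+22·10·6=7765 → min 6305.
Optimal order: (T₁ ((((T₂ T₃) T₄) T₅) T₆)) with cost 6305.

6305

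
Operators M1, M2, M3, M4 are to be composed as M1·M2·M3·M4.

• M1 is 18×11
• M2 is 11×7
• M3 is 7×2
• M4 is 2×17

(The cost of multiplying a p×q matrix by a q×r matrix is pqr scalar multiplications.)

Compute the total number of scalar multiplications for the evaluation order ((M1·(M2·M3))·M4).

(M2·M3): 11×7 by 7×2 → 11×2, cost 11·7·2 = 154
(M1·(M2·M3)): 18×11 by 11×2 → 18×2, cost 18·11·2 = 396; cumulative 550
((M1·(M2·M3))·M4): 18×2 by 2×17 → 18×17, cost 18·2·17 = 612; cumulative 1162
Total: 1162 scalar multiplications.

1162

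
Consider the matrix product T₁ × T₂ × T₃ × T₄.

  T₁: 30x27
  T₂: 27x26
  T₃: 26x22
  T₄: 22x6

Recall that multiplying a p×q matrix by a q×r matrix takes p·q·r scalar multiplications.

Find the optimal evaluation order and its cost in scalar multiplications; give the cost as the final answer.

Adjacent pairs: T₁T₂ = 30·27·26 = 21060; T₂T₃ = 27·26·22 = 15444; T₃T₄ = 26·22·6 = 3432.
Length 3: T₁..T₃: k=1: 0+15444+30·27·22=33264; k=2: 21060+0+30·26·22=38220 → min 33264 | T₂..T₄: k=2: 0+3432+27·26·6=7644; k=3: 15444+0+27·22·6=19008 → min 7644.
Length 4: T₁..T₄: k=1: 0+7644+30·27·6=12504; k=2: 21060+3432+30·26·6=29172; k=3: 33264+0+30·22·6=37224 → min 12504.
Optimal parenthesization: (T₁ × (T₂ × (T₃ × T₄))) with cost 12504.

12504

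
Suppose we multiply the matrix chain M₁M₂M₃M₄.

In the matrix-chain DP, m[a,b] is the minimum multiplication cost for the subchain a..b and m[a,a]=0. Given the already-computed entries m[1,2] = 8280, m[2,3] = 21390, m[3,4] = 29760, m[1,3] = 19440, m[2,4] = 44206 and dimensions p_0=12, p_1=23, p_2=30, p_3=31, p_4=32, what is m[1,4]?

31344

m[1,4] = min over k∈[1,3] of m[1,k]+m[k+1,4]+p_{0}·p_k·p_{4}.
k=1: 0 + 44206 + 12·23·32 = 53038; k=2: 8280 + 29760 + 12·30·32 = 49560; k=3: 19440 + 0 + 12·31·32 = 31344.
Minimum: 31344 at k=3.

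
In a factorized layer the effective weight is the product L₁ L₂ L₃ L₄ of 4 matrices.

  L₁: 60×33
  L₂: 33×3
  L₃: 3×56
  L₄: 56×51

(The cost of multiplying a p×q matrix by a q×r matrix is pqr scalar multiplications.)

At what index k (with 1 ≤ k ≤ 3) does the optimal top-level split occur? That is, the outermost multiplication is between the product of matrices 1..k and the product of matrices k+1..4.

2

Adjacent pairs: L₁L₂ = 60·33·3 = 5940; L₂L₃ = 33·3·56 = 5544; L₃L₄ = 3·56·51 = 8568.
Length 3: L₁..L₃: k=1: 0+5544+60·33·56=116424; k=2: 5940+0+60·3·56=16020 → min 16020 | L₂..L₄: k=2: 0+8568+33·3·51=13617; k=3: 5544+0+33·56·51=99792 → min 13617.
Top-level splits: k=1: (L₁..L₁)·(L₂..L₄) → 0+13617+60·33·51 = 114597; k=2: (L₁..L₂)·(L₃..L₄) → 5940+8568+60·3·51 = 23688; k=3: (L₁..L₃)·(L₄..L₄) → 16020+0+60·56·51 = 187380.
Best split is after L₂, i.e. k = 2.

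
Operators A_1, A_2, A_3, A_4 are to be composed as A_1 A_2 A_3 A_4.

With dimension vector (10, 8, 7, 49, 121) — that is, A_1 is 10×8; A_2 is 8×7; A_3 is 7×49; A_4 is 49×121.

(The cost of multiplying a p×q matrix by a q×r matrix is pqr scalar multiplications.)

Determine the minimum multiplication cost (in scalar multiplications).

50533

Adjacent pairs: A_1A_2 = 10·8·7 = 560; A_2A_3 = 8·7·49 = 2744; A_3A_4 = 7·49·121 = 41503.
Length 3: A_1..A_3: k=1: 0+2744+10·8·49=6664; k=2: 560+0+10·7·49=3990 → min 3990 | A_2..A_4: k=2: 0+41503+8·7·121=48279; k=3: 2744+0+8·49·121=50176 → min 48279.
Length 4: A_1..A_4: k=1: 0+48279+10·8·121=57959; k=2: 560+41503+10·7·121=50533; k=3: 3990+0+10·49·121=63280 → min 50533.
Optimal order: ((A_1 A_2) (A_3 A_4)) with cost 50533.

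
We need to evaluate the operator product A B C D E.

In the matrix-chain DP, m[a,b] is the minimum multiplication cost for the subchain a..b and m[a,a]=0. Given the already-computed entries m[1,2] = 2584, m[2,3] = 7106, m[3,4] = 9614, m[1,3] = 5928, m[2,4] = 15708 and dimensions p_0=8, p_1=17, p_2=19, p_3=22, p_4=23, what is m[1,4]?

m[1,4] = min over k∈[1,3] of m[1,k]+m[k+1,4]+p_{0}·p_k·p_{4}.
k=1: 0 + 15708 + 8·17·23 = 18836; k=2: 2584 + 9614 + 8·19·23 = 15694; k=3: 5928 + 0 + 8·22·23 = 9976.
Minimum: 9976 at k=3.

9976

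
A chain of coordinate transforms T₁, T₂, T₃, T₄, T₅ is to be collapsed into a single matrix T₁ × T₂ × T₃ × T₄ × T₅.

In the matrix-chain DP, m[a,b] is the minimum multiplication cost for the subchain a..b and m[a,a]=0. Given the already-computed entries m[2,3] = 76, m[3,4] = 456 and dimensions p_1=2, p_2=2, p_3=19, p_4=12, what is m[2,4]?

504

m[2,4] = min over k∈[2,3] of m[2,k]+m[k+1,4]+p_{1}·p_k·p_{4}.
k=2: 0 + 456 + 2·2·12 = 504; k=3: 76 + 0 + 2·19·12 = 532.
Minimum: 504 at k=2.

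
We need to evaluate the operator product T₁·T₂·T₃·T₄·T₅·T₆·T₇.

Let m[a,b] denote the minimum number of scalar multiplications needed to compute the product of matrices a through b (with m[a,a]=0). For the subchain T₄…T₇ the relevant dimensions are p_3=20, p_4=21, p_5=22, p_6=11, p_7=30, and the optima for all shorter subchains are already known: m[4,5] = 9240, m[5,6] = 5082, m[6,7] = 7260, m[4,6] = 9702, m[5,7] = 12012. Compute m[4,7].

m[4,7] = min over k∈[4,6] of m[4,k]+m[k+1,7]+p_{3}·p_k·p_{7}.
k=4: 0 + 12012 + 20·21·30 = 24612; k=5: 9240 + 7260 + 20·22·30 = 29700; k=6: 9702 + 0 + 20·11·30 = 16302.
Minimum: 16302 at k=6.

16302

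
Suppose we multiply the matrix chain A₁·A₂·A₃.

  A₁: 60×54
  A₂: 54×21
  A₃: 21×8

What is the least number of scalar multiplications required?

Order (A₁·(A₂·A₃)): (A₂·A₃): 54×21 by 21×8 → 54×8, cost 54·21·8 = 9072; (A₁·(A₂·A₃)): 60×54 by 54×8 → 60×8, cost 60·54·8 = 25920; cumulative 34992. Total 34992.
Order ((A₁·A₂)·A₃): (A₁·A₂): 60×54 by 54×21 → 60×21, cost 60·54·21 = 68040; ((A₁·A₂)·A₃): 60×21 by 21×8 → 60×8, cost 60·21·8 = 10080; cumulative 78120. Total 78120.
Minimum: 34992.

34992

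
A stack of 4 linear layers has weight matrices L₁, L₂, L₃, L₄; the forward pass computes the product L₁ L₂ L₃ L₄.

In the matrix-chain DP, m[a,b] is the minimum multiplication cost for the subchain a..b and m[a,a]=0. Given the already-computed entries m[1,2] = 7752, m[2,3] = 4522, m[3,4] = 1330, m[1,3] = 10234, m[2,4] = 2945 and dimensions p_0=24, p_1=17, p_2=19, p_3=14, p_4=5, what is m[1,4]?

4985

m[1,4] = min over k∈[1,3] of m[1,k]+m[k+1,4]+p_{0}·p_k·p_{4}.
k=1: 0 + 2945 + 24·17·5 = 4985; k=2: 7752 + 1330 + 24·19·5 = 11362; k=3: 10234 + 0 + 24·14·5 = 11914.
Minimum: 4985 at k=1.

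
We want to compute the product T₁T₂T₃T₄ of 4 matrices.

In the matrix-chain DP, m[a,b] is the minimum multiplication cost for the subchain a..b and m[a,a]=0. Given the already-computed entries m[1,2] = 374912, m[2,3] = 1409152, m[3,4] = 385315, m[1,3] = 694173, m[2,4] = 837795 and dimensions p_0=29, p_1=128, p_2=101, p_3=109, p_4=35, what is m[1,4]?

804808

m[1,4] = min over k∈[1,3] of m[1,k]+m[k+1,4]+p_{0}·p_k·p_{4}.
k=1: 0 + 837795 + 29·128·35 = 967715; k=2: 374912 + 385315 + 29·101·35 = 862742; k=3: 694173 + 0 + 29·109·35 = 804808.
Minimum: 804808 at k=3.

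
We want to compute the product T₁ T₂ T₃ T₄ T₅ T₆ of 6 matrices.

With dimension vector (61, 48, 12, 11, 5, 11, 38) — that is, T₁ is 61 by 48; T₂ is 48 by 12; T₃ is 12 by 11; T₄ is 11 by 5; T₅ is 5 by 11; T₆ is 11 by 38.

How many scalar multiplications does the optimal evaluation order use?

Adjacent pairs: T₁T₂ = 61·48·12 = 35136; T₂T₃ = 48·12·11 = 6336; T₃T₄ = 12·11·5 = 660; T₄T₅ = 11·5·11 = 605; T₅T₆ = 5·11·38 = 2090.
Length 3: T₁..T₃: k=1: 0+6336+61·48·11=38544; k=2: 35136+0+61·12·11=43188 → min 38544 | T₂..T₄: k=2: 0+660+48·12·5=3540; k=3: 6336+0+48·11·5=8976 → min 3540 | T₃..T₅: k=3: 0+605+12·11·11=2057; k=4: 660+0+12·5·11=1320 → min 1320 | T₄..T₆: k=4: 0+2090+11·5·38=4180; k=5: 605+0+11·11·38=5203 → min 4180.
Length 4: T₁..T₄: k=1: 0+3540+61·48·5=18180; k=2: 35136+660+61·12·5=39456; k=3: 38544+0+61·11·5=41899 → min 18180 | T₂..T₅: k=2: 0+1320+48·12·11=7656; k=3: 6336+605+48·11·11=12749; k=4: 3540+0+48·5·11=6180 → min 6180 | T₃..T₆: k=3: 0+4180+12·11·38=9196; k=4: 660+2090+12·5·38=5030; k=5: 1320+0+12·11·38=6336 → min 5030.
Length 5: T₁..T₅: k=1: 0+6180+61·48·11=38388; k=2: 35136+1320+61·12·11=44508; k=3: 38544+605+61·11·11=46530; k=4: 18180+0+61·5·11=21535 → min 21535 | T₂..T₆: k=2: 0+5030+48·12·38=26918; k=3: 6336+4180+48·11·38=30580; k=4: 3540+2090+48·5·38=14750; k=5: 6180+0+48·11·38=26244 → min 14750.
Length 6: T₁..T₆: k=1: 0+14750+61·48·38=126014; k=2: 35136+5030+61·12·38=67982; k=3: 38544+4180+61·11·38=68222; k=4: 18180+2090+61·5·38=31860; k=5: 21535+0+61·11·38=47033 → min 31860.
Optimal order: ((T₁ (T₂ (T₃ T₄))) (T₅ T₆)) with cost 31860.

31860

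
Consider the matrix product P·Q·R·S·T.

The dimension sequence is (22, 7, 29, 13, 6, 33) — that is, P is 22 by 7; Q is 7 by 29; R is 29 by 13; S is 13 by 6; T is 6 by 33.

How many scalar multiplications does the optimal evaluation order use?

8465

Adjacent pairs: PQ = 22·7·29 = 4466; QR = 7·29·13 = 2639; RS = 29·13·6 = 2262; ST = 13·6·33 = 2574.
Length 3: P..R: k=1: 0+2639+22·7·13=4641; k=2: 4466+0+22·29·13=12760 → min 4641 | Q..S: k=2: 0+2262+7·29·6=3480; k=3: 2639+0+7·13·6=3185 → min 3185 | R..T: k=3: 0+2574+29·13·33=15015; k=4: 2262+0+29·6·33=8004 → min 8004.
Length 4: P..S: k=1: 0+3185+22·7·6=4109; k=2: 4466+2262+22·29·6=10556; k=3: 4641+0+22·13·6=6357 → min 4109 | Q..T: k=2: 0+8004+7·29·33=14703; k=3: 2639+2574+7·13·33=8216; k=4: 3185+0+7·6·33=4571 → min 4571.
Length 5: P..T: k=1: 0+4571+22·7·33=9653; k=2: 4466+8004+22·29·33=33524; k=3: 4641+2574+22·13·33=16653; k=4: 4109+0+22·6·33=8465 → min 8465.
Optimal order: ((P·((Q·R)·S))·T) with cost 8465.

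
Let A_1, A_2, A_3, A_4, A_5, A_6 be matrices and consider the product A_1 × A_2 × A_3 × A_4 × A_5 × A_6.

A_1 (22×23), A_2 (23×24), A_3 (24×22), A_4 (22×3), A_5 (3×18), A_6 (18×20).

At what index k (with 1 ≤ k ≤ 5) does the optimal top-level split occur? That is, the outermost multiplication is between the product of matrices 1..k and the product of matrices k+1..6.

4

Adjacent pairs: A_1A_2 = 22·23·24 = 12144; A_2A_3 = 23·24·22 = 12144; A_3A_4 = 24·22·3 = 1584; A_4A_5 = 22·3·18 = 1188; A_5A_6 = 3·18·20 = 1080.
Length 3: A_1..A_3: k=1: 0+12144+22·23·22=23276; k=2: 12144+0+22·24·22=23760 → min 23276 | A_2..A_4: k=2: 0+1584+23·24·3=3240; k=3: 12144+0+23·22·3=13662 → min 3240 | A_3..A_5: k=3: 0+1188+24·22·18=10692; k=4: 1584+0+24·3·18=2880 → min 2880 | A_4..A_6: k=4: 0+1080+22·3·20=2400; k=5: 1188+0+22·18·20=9108 → min 2400.
Length 4: A_1..A_4: k=1: 0+3240+22·23·3=4758; k=2: 12144+1584+22·24·3=15312; k=3: 23276+0+22·22·3=24728 → min 4758 | A_2..A_5: k=2: 0+2880+23·24·18=12816; k=3: 12144+1188+23·22·18=22440; k=4: 3240+0+23·3·18=4482 → min 4482 | A_3..A_6: k=3: 0+2400+24·22·20=12960; k=4: 1584+1080+24·3·20=4104; k=5: 2880+0+24·18·20=11520 → min 4104.
Length 5: A_1..A_5: k=1: 0+4482+22·23·18=13590; k=2: 12144+2880+22·24·18=24528; k=3: 23276+1188+22·22·18=33176; k=4: 4758+0+22·3·18=5946 → min 5946 | A_2..A_6: k=2: 0+4104+23·24·20=15144; k=3: 12144+2400+23·22·20=24664; k=4: 3240+1080+23·3·20=5700; k=5: 4482+0+23·18·20=12762 → min 5700.
Top-level splits: k=1: (A_1..A_1)·(A_2..A_6) → 0+5700+22·23·20 = 15820; k=2: (A_1..A_2)·(A_3..A_6) → 12144+4104+22·24·20 = 26808; k=3: (A_1..A_3)·(A_4..A_6) → 23276+2400+22·22·20 = 35356; k=4: (A_1..A_4)·(A_5..A_6) → 4758+1080+22·3·20 = 7158; k=5: (A_1..A_5)·(A_6..A_6) → 5946+0+22·18·20 = 13866.
Best split is after A_4, i.e. k = 4.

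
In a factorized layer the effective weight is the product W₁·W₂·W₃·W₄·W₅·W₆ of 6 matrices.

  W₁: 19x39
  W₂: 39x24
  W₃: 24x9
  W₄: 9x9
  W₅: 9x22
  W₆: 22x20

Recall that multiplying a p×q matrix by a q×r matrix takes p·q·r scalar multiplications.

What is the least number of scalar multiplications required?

Adjacent pairs: W₁W₂ = 19·39·24 = 17784; W₂W₃ = 39·24·9 = 8424; W₃W₄ = 24·9·9 = 1944; W₄W₅ = 9·9·22 = 1782; W₅W₆ = 9·22·20 = 3960.
Length 3: W₁..W₃: k=1: 0+8424+19·39·9=15093; k=2: 17784+0+19·24·9=21888 → min 15093 | W₂..W₄: k=2: 0+1944+39·24·9=10368; k=3: 8424+0+39·9·9=11583 → min 10368 | W₃..W₅: k=3: 0+1782+24·9·22=6534; k=4: 1944+0+24·9·22=6696 → min 6534 | W₄..W₆: k=4: 0+3960+9·9·20=5580; k=5: 1782+0+9·22·20=5742 → min 5580.
Length 4: W₁..W₄: k=1: 0+10368+19·39·9=17037; k=2: 17784+1944+19·24·9=23832; k=3: 15093+0+19·9·9=16632 → min 16632 | W₂..W₅: k=2: 0+6534+39·24·22=27126; k=3: 8424+1782+39·9·22=17928; k=4: 10368+0+39·9·22=18090 → min 17928 | W₃..W₆: k=3: 0+5580+24·9·20=9900; k=4: 1944+3960+24·9·20=10224; k=5: 6534+0+24·22·20=17094 → min 9900.
Length 5: W₁..W₅: k=1: 0+17928+19·39·22=34230; k=2: 17784+6534+19·24·22=34350; k=3: 15093+1782+19·9·22=20637; k=4: 16632+0+19·9·22=20394 → min 20394 | W₂..W₆: k=2: 0+9900+39·24·20=28620; k=3: 8424+5580+39·9·20=21024; k=4: 10368+3960+39·9·20=21348; k=5: 17928+0+39·22·20=35088 → min 21024.
Length 6: W₁..W₆: k=1: 0+21024+19·39·20=35844; k=2: 17784+9900+19·24·20=36804; k=3: 15093+5580+19·9·20=24093; k=4: 16632+3960+19·9·20=24012; k=5: 20394+0+19·22·20=28754 → min 24012.
Optimal order: (((W₁·(W₂·W₃))·W₄)·(W₅·W₆)) with cost 24012.

24012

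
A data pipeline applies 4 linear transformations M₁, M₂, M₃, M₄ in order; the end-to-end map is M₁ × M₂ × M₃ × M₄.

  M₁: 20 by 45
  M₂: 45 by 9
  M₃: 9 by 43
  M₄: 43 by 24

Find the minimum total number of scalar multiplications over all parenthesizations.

21708

Adjacent pairs: M₁M₂ = 20·45·9 = 8100; M₂M₃ = 45·9·43 = 17415; M₃M₄ = 9·43·24 = 9288.
Length 3: M₁..M₃: k=1: 0+17415+20·45·43=56115; k=2: 8100+0+20·9·43=15840 → min 15840 | M₂..M₄: k=2: 0+9288+45·9·24=19008; k=3: 17415+0+45·43·24=63855 → min 19008.
Length 4: M₁..M₄: k=1: 0+19008+20·45·24=40608; k=2: 8100+9288+20·9·24=21708; k=3: 15840+0+20·43·24=36480 → min 21708.
Optimal order: ((M₁ × M₂) × (M₃ × M₄)) with cost 21708.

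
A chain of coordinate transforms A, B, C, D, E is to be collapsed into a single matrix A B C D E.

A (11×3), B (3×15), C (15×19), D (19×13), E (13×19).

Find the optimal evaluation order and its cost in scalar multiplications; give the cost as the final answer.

Adjacent pairs: AB = 11·3·15 = 495; BC = 3·15·19 = 855; CD = 15·19·13 = 3705; DE = 19·13·19 = 4693.
Length 3: A..C: k=1: 0+855+11·3·19=1482; k=2: 495+0+11·15·19=3630 → min 1482 | B..D: k=2: 0+3705+3·15·13=4290; k=3: 855+0+3·19·13=1596 → min 1596 | C..E: k=3: 0+4693+15·19·19=10108; k=4: 3705+0+15·13·19=7410 → min 7410.
Length 4: A..D: k=1: 0+1596+11·3·13=2025; k=2: 495+3705+11·15·13=6345; k=3: 1482+0+11·19·13=4199 → min 2025 | B..E: k=2: 0+7410+3·15·19=8265; k=3: 855+4693+3·19·19=6631; k=4: 1596+0+3·13·19=2337 → min 2337.
Length 5: A..E: k=1: 0+2337+11·3·19=2964; k=2: 495+7410+11·15·19=11040; k=3: 1482+4693+11·19·19=10146; k=4: 2025+0+11·13·19=4742 → min 2964.
Optimal parenthesization: (A (((B C) D) E)) with cost 2964.

2964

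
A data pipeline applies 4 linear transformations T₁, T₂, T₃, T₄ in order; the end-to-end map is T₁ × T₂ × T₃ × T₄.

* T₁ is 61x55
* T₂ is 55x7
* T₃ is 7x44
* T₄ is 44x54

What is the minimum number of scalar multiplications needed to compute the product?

Adjacent pairs: T₁T₂ = 61·55·7 = 23485; T₂T₃ = 55·7·44 = 16940; T₃T₄ = 7·44·54 = 16632.
Length 3: T₁..T₃: k=1: 0+16940+61·55·44=164560; k=2: 23485+0+61·7·44=42273 → min 42273 | T₂..T₄: k=2: 0+16632+55·7·54=37422; k=3: 16940+0+55·44·54=147620 → min 37422.
Length 4: T₁..T₄: k=1: 0+37422+61·55·54=218592; k=2: 23485+16632+61·7·54=63175; k=3: 42273+0+61·44·54=187209 → min 63175.
Optimal order: ((T₁ × T₂) × (T₃ × T₄)) with cost 63175.

63175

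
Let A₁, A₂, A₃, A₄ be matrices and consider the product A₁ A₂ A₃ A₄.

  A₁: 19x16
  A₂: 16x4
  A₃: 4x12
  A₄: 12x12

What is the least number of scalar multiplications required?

Adjacent pairs: A₁A₂ = 19·16·4 = 1216; A₂A₃ = 16·4·12 = 768; A₃A₄ = 4·12·12 = 576.
Length 3: A₁..A₃: k=1: 0+768+19·16·12=4416; k=2: 1216+0+19·4·12=2128 → min 2128 | A₂..A₄: k=2: 0+576+16·4·12=1344; k=3: 768+0+16·12·12=3072 → min 1344.
Length 4: A₁..A₄: k=1: 0+1344+19·16·12=4992; k=2: 1216+576+19·4·12=2704; k=3: 2128+0+19·12·12=4864 → min 2704.
Optimal order: ((A₁ A₂) (A₃ A₄)) with cost 2704.

2704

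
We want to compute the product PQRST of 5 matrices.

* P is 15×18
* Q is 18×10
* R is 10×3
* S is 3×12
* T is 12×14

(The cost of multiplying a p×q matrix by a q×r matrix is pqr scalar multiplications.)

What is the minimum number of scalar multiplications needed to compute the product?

Adjacent pairs: PQ = 15·18·10 = 2700; QR = 18·10·3 = 540; RS = 10·3·12 = 360; ST = 3·12·14 = 504.
Length 3: P..R: k=1: 0+540+15·18·3=1350; k=2: 2700+0+15·10·3=3150 → min 1350 | Q..S: k=2: 0+360+18·10·12=2520; k=3: 540+0+18·3·12=1188 → min 1188 | R..T: k=3: 0+504+10·3·14=924; k=4: 360+0+10·12·14=2040 → min 924.
Length 4: P..S: k=1: 0+1188+15·18·12=4428; k=2: 2700+360+15·10·12=4860; k=3: 1350+0+15·3·12=1890 → min 1890 | Q..T: k=2: 0+924+18·10·14=3444; k=3: 540+504+18·3·14=1800; k=4: 1188+0+18·12·14=4212 → min 1800.
Length 5: P..T: k=1: 0+1800+15·18·14=5580; k=2: 2700+924+15·10·14=5724; k=3: 1350+504+15·3·14=2484; k=4: 1890+0+15·12·14=4410 → min 2484.
Optimal order: ((P(QR))(ST)) with cost 2484.

2484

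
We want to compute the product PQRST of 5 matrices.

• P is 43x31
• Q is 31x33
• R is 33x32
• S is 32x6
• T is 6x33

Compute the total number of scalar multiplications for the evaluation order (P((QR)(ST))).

(QR): 31×33 by 33×32 → 31×32, cost 31·33·32 = 32736
(ST): 32×6 by 6×33 → 32×33, cost 32·6·33 = 6336
((QR)(ST)): 31×32 by 32×33 → 31×33, cost 31·32·33 = 32736; cumulative 71808
(P((QR)(ST))): 43×31 by 31×33 → 43×33, cost 43·31·33 = 43989; cumulative 115797
Total: 115797 scalar multiplications.

115797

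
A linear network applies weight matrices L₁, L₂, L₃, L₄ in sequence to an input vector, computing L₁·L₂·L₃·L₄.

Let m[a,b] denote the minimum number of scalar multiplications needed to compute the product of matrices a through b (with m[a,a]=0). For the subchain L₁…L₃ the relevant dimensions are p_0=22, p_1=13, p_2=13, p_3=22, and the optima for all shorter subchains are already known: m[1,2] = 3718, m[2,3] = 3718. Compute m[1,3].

m[1,3] = min over k∈[1,2] of m[1,k]+m[k+1,3]+p_{0}·p_k·p_{3}.
k=1: 0 + 3718 + 22·13·22 = 10010; k=2: 3718 + 0 + 22·13·22 = 10010.
Minimum: 10010 at k=1.

10010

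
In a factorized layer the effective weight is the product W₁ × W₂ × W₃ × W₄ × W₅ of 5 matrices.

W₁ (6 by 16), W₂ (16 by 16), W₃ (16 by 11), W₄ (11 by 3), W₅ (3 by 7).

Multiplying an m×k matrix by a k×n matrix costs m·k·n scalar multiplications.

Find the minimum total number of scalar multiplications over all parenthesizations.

Adjacent pairs: W₁W₂ = 6·16·16 = 1536; W₂W₃ = 16·16·11 = 2816; W₃W₄ = 16·11·3 = 528; W₄W₅ = 11·3·7 = 231.
Length 3: W₁..W₃: k=1: 0+2816+6·16·11=3872; k=2: 1536+0+6·16·11=2592 → min 2592 | W₂..W₄: k=2: 0+528+16·16·3=1296; k=3: 2816+0+16·11·3=3344 → min 1296 | W₃..W₅: k=3: 0+231+16·11·7=1463; k=4: 528+0+16·3·7=864 → min 864.
Length 4: W₁..W₄: k=1: 0+1296+6·16·3=1584; k=2: 1536+528+6·16·3=2352; k=3: 2592+0+6·11·3=2790 → min 1584 | W₂..W₅: k=2: 0+864+16·16·7=2656; k=3: 2816+231+16·11·7=4279; k=4: 1296+0+16·3·7=1632 → min 1632.
Length 5: W₁..W₅: k=1: 0+1632+6·16·7=2304; k=2: 1536+864+6·16·7=3072; k=3: 2592+231+6·11·7=3285; k=4: 1584+0+6·3·7=1710 → min 1710.
Optimal order: ((W₁ × (W₂ × (W₃ × W₄))) × W₅) with cost 1710.

1710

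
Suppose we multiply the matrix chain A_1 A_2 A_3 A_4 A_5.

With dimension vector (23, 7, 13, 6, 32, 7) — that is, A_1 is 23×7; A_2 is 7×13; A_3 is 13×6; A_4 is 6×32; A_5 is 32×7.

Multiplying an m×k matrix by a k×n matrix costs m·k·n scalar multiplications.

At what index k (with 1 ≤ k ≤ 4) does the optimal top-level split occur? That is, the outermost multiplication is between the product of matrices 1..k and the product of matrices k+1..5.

Adjacent pairs: A_1A_2 = 23·7·13 = 2093; A_2A_3 = 7·13·6 = 546; A_3A_4 = 13·6·32 = 2496; A_4A_5 = 6·32·7 = 1344.
Length 3: A_1..A_3: k=1: 0+546+23·7·6=1512; k=2: 2093+0+23·13·6=3887 → min 1512 | A_2..A_4: k=2: 0+2496+7·13·32=5408; k=3: 546+0+7·6·32=1890 → min 1890 | A_3..A_5: k=3: 0+1344+13·6·7=1890; k=4: 2496+0+13·32·7=5408 → min 1890.
Length 4: A_1..A_4: k=1: 0+1890+23·7·32=7042; k=2: 2093+2496+23·13·32=14157; k=3: 1512+0+23·6·32=5928 → min 5928 | A_2..A_5: k=2: 0+1890+7·13·7=2527; k=3: 546+1344+7·6·7=2184; k=4: 1890+0+7·32·7=3458 → min 2184.
Top-level splits: k=1: (A_1..A_1)·(A_2..A_5) → 0+2184+23·7·7 = 3311; k=2: (A_1..A_2)·(A_3..A_5) → 2093+1890+23·13·7 = 6076; k=3: (A_1..A_3)·(A_4..A_5) → 1512+1344+23·6·7 = 3822; k=4: (A_1..A_4)·(A_5..A_5) → 5928+0+23·32·7 = 11080.
Best split is after A_1, i.e. k = 1.

1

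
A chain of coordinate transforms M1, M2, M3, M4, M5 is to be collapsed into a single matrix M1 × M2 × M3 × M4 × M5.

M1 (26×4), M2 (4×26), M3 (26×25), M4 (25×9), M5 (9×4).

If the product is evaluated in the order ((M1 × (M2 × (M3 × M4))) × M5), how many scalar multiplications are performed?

(M3 × M4): 26×25 by 25×9 → 26×9, cost 26·25·9 = 5850
(M2 × (M3 × M4)): 4×26 by 26×9 → 4×9, cost 4·26·9 = 936; cumulative 6786
(M1 × (M2 × (M3 × M4))): 26×4 by 4×9 → 26×9, cost 26·4·9 = 936; cumulative 7722
((M1 × (M2 × (M3 × M4))) × M5): 26×9 by 9×4 → 26×4, cost 26·9·4 = 936; cumulative 8658
Total: 8658 scalar multiplications.

8658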